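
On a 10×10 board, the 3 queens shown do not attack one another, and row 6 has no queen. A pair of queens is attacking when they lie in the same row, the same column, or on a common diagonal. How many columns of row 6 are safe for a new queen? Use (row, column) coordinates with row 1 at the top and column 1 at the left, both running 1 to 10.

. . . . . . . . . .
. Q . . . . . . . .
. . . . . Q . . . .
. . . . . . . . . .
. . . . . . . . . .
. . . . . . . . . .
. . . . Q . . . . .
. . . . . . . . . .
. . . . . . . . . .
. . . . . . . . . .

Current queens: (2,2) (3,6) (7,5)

4

(2,2) attacks row 6 at column 2 and diagonals 6.
(3,6) attacks row 6 at column 6 and diagonals 3, 9.
(7,5) attacks row 6 at column 5 and diagonals 4, 6.
Attacked columns: {2, 3, 4, 5, 6, 9}. Safe: {1, 7, 8, 10}.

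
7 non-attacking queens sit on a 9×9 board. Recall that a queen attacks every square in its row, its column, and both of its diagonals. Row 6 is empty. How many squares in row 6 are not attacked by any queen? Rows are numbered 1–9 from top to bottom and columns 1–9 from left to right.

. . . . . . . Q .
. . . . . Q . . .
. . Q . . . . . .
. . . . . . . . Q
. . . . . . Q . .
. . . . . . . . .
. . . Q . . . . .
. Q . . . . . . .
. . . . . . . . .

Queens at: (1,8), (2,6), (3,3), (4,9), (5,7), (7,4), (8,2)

1

(1,8) attacks row 6 at column 8 and diagonals 3.
(2,6) attacks row 6 at column 6 and diagonals 2.
(3,3) attacks row 6 at column 3 and diagonals 6.
(4,9) attacks row 6 at column 9 and diagonals 7.
(5,7) attacks row 6 at column 7 and diagonals 6, 8.
(7,4) attacks row 6 at column 4 and diagonals 3, 5.
(8,2) attacks row 6 at column 2 and diagonals 4.
Attacked columns: {2, 3, 4, 5, 6, 7, 8, 9}. Safe: {1}.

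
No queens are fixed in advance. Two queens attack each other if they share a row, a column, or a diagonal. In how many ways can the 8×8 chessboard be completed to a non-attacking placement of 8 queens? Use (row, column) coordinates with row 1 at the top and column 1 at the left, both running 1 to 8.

Branch on row 1: col 1 → 4; col 2 → 8; col 3 → 16; col 4 → 18; col 5 → 18; col 6 → 16; col 7 → 8; col 8 → 4.
Sum: 4 + 8 + 16 + 18 + 18 + 16 + 8 + 4 = 92.
(This is the classic 8-queens count.)

92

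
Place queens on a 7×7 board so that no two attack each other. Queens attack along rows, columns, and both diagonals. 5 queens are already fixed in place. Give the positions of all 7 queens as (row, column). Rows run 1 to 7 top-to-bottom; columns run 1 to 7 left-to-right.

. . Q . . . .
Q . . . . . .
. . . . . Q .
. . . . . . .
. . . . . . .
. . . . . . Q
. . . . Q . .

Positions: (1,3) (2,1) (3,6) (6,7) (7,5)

Row 4: attacked by (1,3)→{3,6}; (2,1)→{1,3}; (3,6)→{5,6,7}; (6,7)→{5,7}; (7,5)→{2,5}. Safe: 4. Place at column 4.
Row 5: attacked by (1,3)→{3,7}; (2,1)→{1,4}; (3,6)→{4,6}; (4,4)→{3,4,5}; (6,7)→{6,7}; (7,5)→{3,5,7}. Safe: 2. Place at column 2.
Columns [3, 1, 6, 4, 2, 7, 5], r−c [-2, 1, -3, 0, 3, -1, 2], r+c [4, 3, 9, 8, 7, 13, 12] are all distinct, so no two queens attack.

(1,3) (2,1) (3,6) (4,4) (5,2) (6,7) (7,5)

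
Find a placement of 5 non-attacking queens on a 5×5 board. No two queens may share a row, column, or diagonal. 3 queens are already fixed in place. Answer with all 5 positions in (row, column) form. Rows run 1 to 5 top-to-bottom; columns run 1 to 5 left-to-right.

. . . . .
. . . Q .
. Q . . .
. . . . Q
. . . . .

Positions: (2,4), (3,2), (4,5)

(1,1) (2,4) (3,2) (4,5) (5,3)

Row 1: attacked by (2,4)→{3,4,5}; (3,2)→{2,4}; (4,5)→{2,5}. Safe: 1. Place at column 1.
Row 5: attacked by (1,1)→{1,5}; (2,4)→{1,4}; (3,2)→{2,4}; (4,5)→{4,5}. Safe: 3. Place at column 3.
Columns [1, 4, 2, 5, 3], r−c [0, -2, 1, -1, 2], r+c [2, 6, 5, 9, 8] are all distinct, so no two queens attack.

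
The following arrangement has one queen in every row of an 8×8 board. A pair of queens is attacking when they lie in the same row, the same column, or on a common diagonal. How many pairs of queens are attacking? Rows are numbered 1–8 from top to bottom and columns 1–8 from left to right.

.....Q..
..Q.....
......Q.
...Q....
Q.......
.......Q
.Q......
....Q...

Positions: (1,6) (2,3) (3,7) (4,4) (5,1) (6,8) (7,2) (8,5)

0

All columns are distinct and no two queens satisfy |Δrow| = |Δcol|, so no pair attacks.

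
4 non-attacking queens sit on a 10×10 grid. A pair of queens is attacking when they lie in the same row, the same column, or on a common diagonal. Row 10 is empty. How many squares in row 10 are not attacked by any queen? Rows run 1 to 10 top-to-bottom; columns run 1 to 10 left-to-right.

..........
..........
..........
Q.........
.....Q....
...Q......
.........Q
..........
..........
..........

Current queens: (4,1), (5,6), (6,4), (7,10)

4

(4,1) attacks row 10 at column 1 and diagonals 7.
(5,6) attacks row 10 at column 6 and diagonals 1.
(6,4) attacks row 10 at column 4 and diagonals 8.
(7,10) attacks row 10 at column 10 and diagonals 7.
Attacked columns: {1, 4, 6, 7, 8, 10}. Safe: {2, 3, 5, 9}.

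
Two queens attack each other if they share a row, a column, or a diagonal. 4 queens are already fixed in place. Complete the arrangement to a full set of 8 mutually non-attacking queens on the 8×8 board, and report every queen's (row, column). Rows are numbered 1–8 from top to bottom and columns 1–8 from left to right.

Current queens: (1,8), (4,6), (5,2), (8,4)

(1,8) (2,3) (3,1) (4,6) (5,2) (6,5) (7,7) (8,4)

Row 2: attacked by (1,8)→{7,8}; (4,6)→{4,6,8}; (5,2)→{2,5}; (8,4)→{4}. Safe: 1, 3. Place at column 3.
Row 3: attacked by (1,8)→{6,8}; (2,3)→{2,3,4}; (4,6)→{5,6,7}; (5,2)→{2,4}; (8,4)→{4}. Safe: 1. Place at column 1.
Row 6: attacked by (1,8)→{3,8}; (2,3)→{3,7}; (3,1)→{1,4}; (4,6)→{4,6,8}; (5,2)→{1,2,3}; (8,4)→{2,4,6}. Safe: 5. Place at column 5.
Row 7: attacked by (1,8)→{2,8}; (2,3)→{3,8}; (3,1)→{1,5}; (4,6)→{3,6}; (5,2)→{2,4}; (6,5)→{4,5,6}; (8,4)→{3,4,5}. Safe: 7. Place at column 7.
Columns [8, 3, 1, 6, 2, 5, 7, 4], r−c [-7, -1, 2, -2, 3, 1, 0, 4], r+c [9, 5, 4, 10, 7, 11, 14, 12] are all distinct, so no two queens attack.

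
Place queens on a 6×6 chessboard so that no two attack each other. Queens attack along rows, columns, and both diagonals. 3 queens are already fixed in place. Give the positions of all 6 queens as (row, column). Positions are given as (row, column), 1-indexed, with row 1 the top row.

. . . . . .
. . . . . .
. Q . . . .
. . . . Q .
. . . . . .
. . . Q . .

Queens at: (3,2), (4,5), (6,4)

(1,3) (2,6) (3,2) (4,5) (5,1) (6,4)

Row 1: attacked by (3,2)→{2,4}; (4,5)→{2,5}; (6,4)→{4}. Safe: 1, 3, 6. Place at column 3.
Row 2: attacked by (1,3)→{2,3,4}; (3,2)→{1,2,3}; (4,5)→{3,5}; (6,4)→{4}. Safe: 6. Place at column 6.
Row 5: attacked by (1,3)→{3}; (2,6)→{3,6}; (3,2)→{2,4}; (4,5)→{4,5,6}; (6,4)→{3,4,5}. Safe: 1. Place at column 1.
Columns [3, 6, 2, 5, 1, 4], r−c [-2, -4, 1, -1, 4, 2], r+c [4, 8, 5, 9, 6, 10] are all distinct, so no two queens attack.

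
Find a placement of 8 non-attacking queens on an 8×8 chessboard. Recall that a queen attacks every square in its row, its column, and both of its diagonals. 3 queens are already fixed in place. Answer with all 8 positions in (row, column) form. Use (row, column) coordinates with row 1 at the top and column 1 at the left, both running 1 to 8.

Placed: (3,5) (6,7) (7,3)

(1,4) (2,1) (3,5) (4,8) (5,2) (6,7) (7,3) (8,6)

Row 1: attacked by (3,5)→{3,5,7}; (6,7)→{2,7}; (7,3)→{3}. Safe: 1, 4, 6, 8. Place at column 4.
Row 2: attacked by (1,4)→{3,4,5}; (3,5)→{4,5,6}; (6,7)→{3,7}; (7,3)→{3,8}. Safe: 1, 2. Place at column 1.
Row 4: attacked by (1,4)→{1,4,7}; (2,1)→{1,3}; (3,5)→{4,5,6}; (6,7)→{5,7}; (7,3)→{3,6}. Safe: 2, 8. Place at column 8.
Row 5: attacked by (1,4)→{4,8}; (2,1)→{1,4}; (3,5)→{3,5,7}; (4,8)→{7,8}; (6,7)→{6,7,8}; (7,3)→{1,3,5}. Safe: 2. Place at column 2.
Row 8: attacked by (1,4)→{4}; (2,1)→{1,7}; (3,5)→{5}; (4,8)→{4,8}; (5,2)→{2,5}; (6,7)→{5,7}; (7,3)→{2,3,4}. Safe: 6. Place at column 6.
Columns [4, 1, 5, 8, 2, 7, 3, 6], r−c [-3, 1, -2, -4, 3, -1, 4, 2], r+c [5, 3, 8, 12, 7, 13, 10, 14] are all distinct, so no two queens attack.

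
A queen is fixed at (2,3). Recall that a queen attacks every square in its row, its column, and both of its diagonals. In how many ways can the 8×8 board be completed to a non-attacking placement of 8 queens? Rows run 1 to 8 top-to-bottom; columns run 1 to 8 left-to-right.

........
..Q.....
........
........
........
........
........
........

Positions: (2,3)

14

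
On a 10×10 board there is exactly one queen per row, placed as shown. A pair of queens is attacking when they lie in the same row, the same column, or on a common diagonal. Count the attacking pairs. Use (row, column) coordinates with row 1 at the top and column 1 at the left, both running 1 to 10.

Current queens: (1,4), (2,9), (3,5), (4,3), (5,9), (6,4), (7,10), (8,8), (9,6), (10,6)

5

Same column: (1,4)–(6,4) (column 4); (2,9)–(5,9) (column 9); (9,6)–(10,6) (column 6).
Same diagonal: (1,4)–(7,10) (|1−7| = |4−10| = 6); (8,8)–(10,6) (|8−10| = |8−6| = 2).
Total attacking pairs: 5.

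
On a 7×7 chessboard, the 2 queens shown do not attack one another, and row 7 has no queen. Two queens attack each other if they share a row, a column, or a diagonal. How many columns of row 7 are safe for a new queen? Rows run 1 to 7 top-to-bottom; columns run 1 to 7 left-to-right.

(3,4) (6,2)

3

(3,4) attacks row 7 at column 4.
(6,2) attacks row 7 at column 2 and diagonals 1, 3.
Attacked columns: {1, 2, 3, 4}. Safe: {5, 6, 7}.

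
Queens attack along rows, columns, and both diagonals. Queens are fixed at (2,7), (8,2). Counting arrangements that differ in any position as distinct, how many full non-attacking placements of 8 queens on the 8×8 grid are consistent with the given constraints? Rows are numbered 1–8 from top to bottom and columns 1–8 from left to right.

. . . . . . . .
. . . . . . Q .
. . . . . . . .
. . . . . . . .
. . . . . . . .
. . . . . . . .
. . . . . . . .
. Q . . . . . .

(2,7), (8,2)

Branch on row 1: col 1 → 0; col 3 → 0; col 4 → 1; col 5 → 2.
Sum: 0 + 0 + 1 + 2 = 3.

3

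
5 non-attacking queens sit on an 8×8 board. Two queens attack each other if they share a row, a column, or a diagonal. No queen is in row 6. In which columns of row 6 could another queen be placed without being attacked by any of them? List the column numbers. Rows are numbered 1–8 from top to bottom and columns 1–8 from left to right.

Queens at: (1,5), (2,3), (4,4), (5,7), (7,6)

(1,5) attacks row 6 at column 5.
(2,3) attacks row 6 at column 3 and diagonals 7.
(4,4) attacks row 6 at column 4 and diagonals 2, 6.
(5,7) attacks row 6 at column 7 and diagonals 6, 8.
(7,6) attacks row 6 at column 6 and diagonals 5, 7.
Attacked columns: {2, 3, 4, 5, 6, 7, 8}. Safe: {1}.

columns 1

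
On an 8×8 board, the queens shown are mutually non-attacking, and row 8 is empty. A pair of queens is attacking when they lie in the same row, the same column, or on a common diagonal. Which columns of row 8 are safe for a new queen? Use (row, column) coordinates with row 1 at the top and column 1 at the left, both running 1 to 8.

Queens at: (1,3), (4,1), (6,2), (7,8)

columns 6

(1,3) attacks row 8 at column 3.
(4,1) attacks row 8 at column 1 and diagonals 5.
(6,2) attacks row 8 at column 2 and diagonals 4.
(7,8) attacks row 8 at column 8 and diagonals 7.
Attacked columns: {1, 2, 3, 4, 5, 7, 8}. Safe: {6}.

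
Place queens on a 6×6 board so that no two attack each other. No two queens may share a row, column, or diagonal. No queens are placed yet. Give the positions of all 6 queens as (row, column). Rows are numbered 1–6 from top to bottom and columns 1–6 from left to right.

(1,2) (2,4) (3,6) (4,1) (5,3) (6,5)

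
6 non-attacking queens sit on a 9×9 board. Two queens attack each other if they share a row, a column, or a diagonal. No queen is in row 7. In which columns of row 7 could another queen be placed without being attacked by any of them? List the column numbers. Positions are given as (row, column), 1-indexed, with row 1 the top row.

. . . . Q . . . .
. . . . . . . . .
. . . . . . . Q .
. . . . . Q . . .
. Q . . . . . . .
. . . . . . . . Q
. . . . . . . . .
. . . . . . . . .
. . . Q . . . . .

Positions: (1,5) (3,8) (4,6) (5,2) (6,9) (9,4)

(1,5) attacks row 7 at column 5.
(3,8) attacks row 7 at column 8 and diagonals 4.
(4,6) attacks row 7 at column 6 and diagonals 3, 9.
(5,2) attacks row 7 at column 2 and diagonals 4.
(6,9) attacks row 7 at column 9 and diagonals 8.
(9,4) attacks row 7 at column 4 and diagonals 2, 6.
Attacked columns: {2, 3, 4, 5, 6, 8, 9}. Safe: {1, 7}.

columns 1, 7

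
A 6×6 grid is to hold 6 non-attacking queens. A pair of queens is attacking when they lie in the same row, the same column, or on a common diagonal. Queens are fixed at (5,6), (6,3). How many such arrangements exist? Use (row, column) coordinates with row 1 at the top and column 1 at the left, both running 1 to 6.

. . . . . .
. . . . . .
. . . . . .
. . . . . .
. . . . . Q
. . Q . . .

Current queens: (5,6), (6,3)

1

Branch on row 1: col 1 → 0; col 4 → 1; col 5 → 0.
Sum: 0 + 1 + 0 = 1.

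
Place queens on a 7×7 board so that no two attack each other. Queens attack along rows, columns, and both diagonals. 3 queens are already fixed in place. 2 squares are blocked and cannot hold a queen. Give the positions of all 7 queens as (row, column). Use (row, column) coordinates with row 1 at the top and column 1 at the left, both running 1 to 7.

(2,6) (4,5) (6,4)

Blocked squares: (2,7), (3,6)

(1,3) (2,6) (3,2) (4,5) (5,1) (6,4) (7,7)

Row 1: attacked by (2,6)→{5,6,7}; (4,5)→{2,5}; (6,4)→{4}. Safe: 1, 3. Place at column 3.
Row 3: attacked by (1,3)→{1,3,5}; (2,6)→{5,6,7}; (4,5)→{4,5,6}; (6,4)→{1,4,7}. Blocked: 6. Safe: 2. Place at column 2.
Row 5: attacked by (1,3)→{3,7}; (2,6)→{3,6}; (3,2)→{2,4}; (4,5)→{4,5,6}; (6,4)→{3,4,5}. Safe: 1. Place at column 1.
Row 7: attacked by (1,3)→{3}; (2,6)→{1,6}; (3,2)→{2,6}; (4,5)→{2,5}; (5,1)→{1,3}; (6,4)→{3,4,5}. Safe: 7. Place at column 7.
Columns [3, 6, 2, 5, 1, 4, 7], r−c [-2, -4, 1, -1, 4, 2, 0], r+c [4, 8, 5, 9, 6, 10, 14] are all distinct, so no two queens attack.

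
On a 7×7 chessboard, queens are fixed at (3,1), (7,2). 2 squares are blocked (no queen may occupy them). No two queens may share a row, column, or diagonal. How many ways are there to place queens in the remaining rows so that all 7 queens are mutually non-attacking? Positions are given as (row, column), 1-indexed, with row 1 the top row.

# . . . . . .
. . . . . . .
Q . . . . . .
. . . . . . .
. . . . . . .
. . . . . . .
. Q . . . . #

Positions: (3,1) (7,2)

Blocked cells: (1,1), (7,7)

Branch on row 1: col 4 → 1; col 5 → 0; col 6 → 1; col 7 → 0.
Sum: 1 + 0 + 1 + 0 = 2.

2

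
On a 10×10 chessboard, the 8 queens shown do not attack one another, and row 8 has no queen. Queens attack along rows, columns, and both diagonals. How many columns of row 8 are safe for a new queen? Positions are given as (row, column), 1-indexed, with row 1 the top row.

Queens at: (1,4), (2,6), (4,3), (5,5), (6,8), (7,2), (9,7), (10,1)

1

(1,4) attacks row 8 at column 4.
(2,6) attacks row 8 at column 6.
(4,3) attacks row 8 at column 3 and diagonals 7.
(5,5) attacks row 8 at column 5 and diagonals 2, 8.
(6,8) attacks row 8 at column 8 and diagonals 6, 10.
(7,2) attacks row 8 at column 2 and diagonals 1, 3.
(9,7) attacks row 8 at column 7 and diagonals 6, 8.
(10,1) attacks row 8 at column 1 and diagonals 3.
Attacked columns: {1, 2, 3, 4, 5, 6, 7, 8, 10}. Safe: {9}.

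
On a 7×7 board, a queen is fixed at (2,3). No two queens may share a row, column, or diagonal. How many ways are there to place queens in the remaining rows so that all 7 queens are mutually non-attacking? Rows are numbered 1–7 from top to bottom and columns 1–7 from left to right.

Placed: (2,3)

6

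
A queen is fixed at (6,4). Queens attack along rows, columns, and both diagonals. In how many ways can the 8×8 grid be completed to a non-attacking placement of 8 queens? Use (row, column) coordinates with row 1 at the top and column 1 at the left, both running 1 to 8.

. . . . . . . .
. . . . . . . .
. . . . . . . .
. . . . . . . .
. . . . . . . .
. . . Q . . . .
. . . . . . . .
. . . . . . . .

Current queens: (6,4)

12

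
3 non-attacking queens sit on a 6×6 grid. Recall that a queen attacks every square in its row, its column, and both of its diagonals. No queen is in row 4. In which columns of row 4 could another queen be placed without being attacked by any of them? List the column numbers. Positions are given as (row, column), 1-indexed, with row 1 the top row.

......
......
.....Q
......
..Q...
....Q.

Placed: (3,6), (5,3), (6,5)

columns 1

(3,6) attacks row 4 at column 6 and diagonals 5.
(5,3) attacks row 4 at column 3 and diagonals 2, 4.
(6,5) attacks row 4 at column 5 and diagonals 3.
Attacked columns: {2, 3, 4, 5, 6}. Safe: {1}.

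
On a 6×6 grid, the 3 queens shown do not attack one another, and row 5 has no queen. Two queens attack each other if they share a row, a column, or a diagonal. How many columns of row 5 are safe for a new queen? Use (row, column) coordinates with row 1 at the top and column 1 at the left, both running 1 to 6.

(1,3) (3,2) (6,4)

(1,3) attacks row 5 at column 3.
(3,2) attacks row 5 at column 2 and diagonals 4.
(6,4) attacks row 5 at column 4 and diagonals 3, 5.
Attacked columns: {2, 3, 4, 5}. Safe: {1, 6}.

2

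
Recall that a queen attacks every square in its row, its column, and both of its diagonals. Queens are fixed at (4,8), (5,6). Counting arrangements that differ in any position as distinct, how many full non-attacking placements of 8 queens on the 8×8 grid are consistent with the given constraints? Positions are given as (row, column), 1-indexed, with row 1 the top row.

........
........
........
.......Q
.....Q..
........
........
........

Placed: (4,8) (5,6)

6

Branch on row 1: col 1 → 0; col 3 → 2; col 4 → 2; col 7 → 2.
Sum: 0 + 2 + 2 + 2 = 6.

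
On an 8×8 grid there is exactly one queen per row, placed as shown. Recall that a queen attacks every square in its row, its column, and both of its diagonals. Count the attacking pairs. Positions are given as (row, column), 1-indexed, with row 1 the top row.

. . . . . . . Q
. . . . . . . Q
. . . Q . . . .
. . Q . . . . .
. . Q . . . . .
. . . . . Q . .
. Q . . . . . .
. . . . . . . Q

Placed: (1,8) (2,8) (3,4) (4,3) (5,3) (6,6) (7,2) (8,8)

Same column: (1,8)–(2,8) (column 8); (1,8)–(8,8) (column 8); (2,8)–(8,8) (column 8); (4,3)–(5,3) (column 3).
Same diagonal: (1,8)–(7,2) (|1−7| = |8−2| = 6); (3,4)–(4,3) (|3−4| = |4−3| = 1); (6,6)–(8,8) (|6−8| = |6−8| = 2).
Total attacking pairs: 7.

7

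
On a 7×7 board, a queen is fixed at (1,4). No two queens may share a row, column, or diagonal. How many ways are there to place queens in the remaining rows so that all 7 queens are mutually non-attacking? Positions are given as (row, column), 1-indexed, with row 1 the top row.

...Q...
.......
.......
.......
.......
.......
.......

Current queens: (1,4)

6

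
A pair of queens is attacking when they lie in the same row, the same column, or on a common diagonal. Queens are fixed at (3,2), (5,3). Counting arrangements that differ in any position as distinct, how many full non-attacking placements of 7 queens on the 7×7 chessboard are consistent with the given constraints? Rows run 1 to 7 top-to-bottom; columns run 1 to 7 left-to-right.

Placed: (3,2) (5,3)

Branch on row 1: col 1 → 1; col 5 → 1; col 6 → 0.
Sum: 1 + 1 + 0 = 2.

2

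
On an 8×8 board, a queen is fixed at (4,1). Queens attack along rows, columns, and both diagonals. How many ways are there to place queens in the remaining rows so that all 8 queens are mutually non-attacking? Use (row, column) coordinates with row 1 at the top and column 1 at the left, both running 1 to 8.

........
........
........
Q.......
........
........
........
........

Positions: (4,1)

18

Branch on row 1: col 2 → 2; col 3 → 4; col 5 → 5; col 6 → 4; col 7 → 2; col 8 → 1.
Sum: 2 + 4 + 5 + 4 + 2 + 1 = 18.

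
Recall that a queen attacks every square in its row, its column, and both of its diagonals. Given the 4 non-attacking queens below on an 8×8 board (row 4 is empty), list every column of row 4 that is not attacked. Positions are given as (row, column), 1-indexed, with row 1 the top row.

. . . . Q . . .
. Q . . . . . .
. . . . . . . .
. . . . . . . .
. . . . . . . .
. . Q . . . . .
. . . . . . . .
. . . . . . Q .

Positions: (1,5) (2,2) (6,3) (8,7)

columns 6

(1,5) attacks row 4 at column 5 and diagonals 2, 8.
(2,2) attacks row 4 at column 2 and diagonals 4.
(6,3) attacks row 4 at column 3 and diagonals 1, 5.
(8,7) attacks row 4 at column 7 and diagonals 3.
Attacked columns: {1, 2, 3, 4, 5, 7, 8}. Safe: {6}.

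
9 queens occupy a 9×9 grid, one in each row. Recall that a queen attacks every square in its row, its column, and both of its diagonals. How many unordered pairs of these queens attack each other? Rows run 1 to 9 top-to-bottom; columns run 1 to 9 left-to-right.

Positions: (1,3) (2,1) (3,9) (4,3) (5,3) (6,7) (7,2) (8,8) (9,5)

Same column: (1,3)–(4,3) (column 3); (1,3)–(5,3) (column 3); (4,3)–(5,3) (column 3).
Same diagonal: (2,1)–(4,3) (|2−4| = |1−3| = 2).
Total attacking pairs: 4.

4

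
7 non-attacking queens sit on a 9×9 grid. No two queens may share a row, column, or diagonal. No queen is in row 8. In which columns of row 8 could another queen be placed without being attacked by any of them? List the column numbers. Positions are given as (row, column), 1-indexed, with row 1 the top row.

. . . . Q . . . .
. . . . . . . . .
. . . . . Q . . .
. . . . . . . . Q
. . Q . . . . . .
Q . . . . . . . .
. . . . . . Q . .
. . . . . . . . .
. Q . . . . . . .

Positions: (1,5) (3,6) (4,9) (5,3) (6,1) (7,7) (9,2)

(1,5) attacks row 8 at column 5.
(3,6) attacks row 8 at column 6 and diagonals 1.
(4,9) attacks row 8 at column 9 and diagonals 5.
(5,3) attacks row 8 at column 3 and diagonals 6.
(6,1) attacks row 8 at column 1 and diagonals 3.
(7,7) attacks row 8 at column 7 and diagonals 6, 8.
(9,2) attacks row 8 at column 2 and diagonals 1, 3.
Attacked columns: {1, 2, 3, 5, 6, 7, 8, 9}. Safe: {4}.

columns 4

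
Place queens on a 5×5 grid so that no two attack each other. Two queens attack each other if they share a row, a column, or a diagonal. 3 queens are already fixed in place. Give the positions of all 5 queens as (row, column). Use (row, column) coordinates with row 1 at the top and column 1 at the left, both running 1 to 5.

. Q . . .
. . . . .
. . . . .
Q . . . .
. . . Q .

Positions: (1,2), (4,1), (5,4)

Row 2: attacked by (1,2)→{1,2,3}; (4,1)→{1,3}; (5,4)→{1,4}. Safe: 5. Place at column 5.
Row 3: attacked by (1,2)→{2,4}; (2,5)→{4,5}; (4,1)→{1,2}; (5,4)→{2,4}. Safe: 3. Place at column 3.
Columns [2, 5, 3, 1, 4], r−c [-1, -3, 0, 3, 1], r+c [3, 7, 6, 5, 9] are all distinct, so no two queens attack.

(1,2) (2,5) (3,3) (4,1) (5,4)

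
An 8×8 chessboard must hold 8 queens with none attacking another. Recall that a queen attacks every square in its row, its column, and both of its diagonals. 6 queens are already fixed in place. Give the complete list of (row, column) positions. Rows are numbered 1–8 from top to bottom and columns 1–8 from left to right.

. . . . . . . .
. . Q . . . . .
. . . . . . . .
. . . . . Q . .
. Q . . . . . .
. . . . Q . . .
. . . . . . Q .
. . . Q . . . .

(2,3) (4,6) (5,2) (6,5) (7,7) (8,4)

(1,8) (2,3) (3,1) (4,6) (5,2) (6,5) (7,7) (8,4)

Row 1: attacked by (2,3)→{2,3,4}; (4,6)→{3,6}; (5,2)→{2,6}; (6,5)→{5}; (7,7)→{1,7}; (8,4)→{4}. Safe: 8. Place at column 8.
Row 3: attacked by (1,8)→{6,8}; (2,3)→{2,3,4}; (4,6)→{5,6,7}; (5,2)→{2,4}; (6,5)→{2,5,8}; (7,7)→{3,7}; (8,4)→{4}. Safe: 1. Place at column 1.
Columns [8, 3, 1, 6, 2, 5, 7, 4], r−c [-7, -1, 2, -2, 3, 1, 0, 4], r+c [9, 5, 4, 10, 7, 11, 14, 12] are all distinct, so no two queens attack.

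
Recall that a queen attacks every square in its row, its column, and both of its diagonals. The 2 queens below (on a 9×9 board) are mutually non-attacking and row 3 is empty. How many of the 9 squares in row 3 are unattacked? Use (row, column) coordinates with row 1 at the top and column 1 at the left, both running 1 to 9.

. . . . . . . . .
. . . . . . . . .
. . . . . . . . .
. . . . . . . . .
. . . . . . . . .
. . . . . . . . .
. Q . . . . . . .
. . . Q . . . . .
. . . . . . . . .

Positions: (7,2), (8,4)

5

(7,2) attacks row 3 at column 2 and diagonals 6.
(8,4) attacks row 3 at column 4 and diagonals 9.
Attacked columns: {2, 4, 6, 9}. Safe: {1, 3, 5, 7, 8}.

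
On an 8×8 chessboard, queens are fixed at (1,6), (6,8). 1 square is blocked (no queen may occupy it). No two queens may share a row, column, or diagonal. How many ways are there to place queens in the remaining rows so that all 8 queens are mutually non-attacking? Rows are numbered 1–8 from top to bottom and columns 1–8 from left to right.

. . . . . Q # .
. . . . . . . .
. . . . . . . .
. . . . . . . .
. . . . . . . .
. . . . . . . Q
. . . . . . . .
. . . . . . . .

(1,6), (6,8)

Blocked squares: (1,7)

4

Branch on row 2: col 1 → 0; col 2 → 1; col 3 → 3.
Sum: 0 + 1 + 3 = 4.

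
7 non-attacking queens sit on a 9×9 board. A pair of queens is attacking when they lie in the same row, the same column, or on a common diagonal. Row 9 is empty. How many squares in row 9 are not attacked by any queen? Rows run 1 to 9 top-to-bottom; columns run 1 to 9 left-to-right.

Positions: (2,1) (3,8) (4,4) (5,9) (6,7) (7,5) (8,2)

(2,1) attacks row 9 at column 1 and diagonals 8.
(3,8) attacks row 9 at column 8 and diagonals 2.
(4,4) attacks row 9 at column 4 and diagonals 9.
(5,9) attacks row 9 at column 9 and diagonals 5.
(6,7) attacks row 9 at column 7 and diagonals 4.
(7,5) attacks row 9 at column 5 and diagonals 3, 7.
(8,2) attacks row 9 at column 2 and diagonals 1, 3.
Attacked columns: {1, 2, 3, 4, 5, 7, 8, 9}. Safe: {6}.

1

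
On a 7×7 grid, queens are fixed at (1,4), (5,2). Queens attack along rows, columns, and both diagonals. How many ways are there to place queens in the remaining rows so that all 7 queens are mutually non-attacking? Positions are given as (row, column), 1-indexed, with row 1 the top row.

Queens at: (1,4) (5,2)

2

Branch on row 2: col 1 → 1; col 6 → 0; col 7 → 1.
Sum: 1 + 0 + 1 = 2.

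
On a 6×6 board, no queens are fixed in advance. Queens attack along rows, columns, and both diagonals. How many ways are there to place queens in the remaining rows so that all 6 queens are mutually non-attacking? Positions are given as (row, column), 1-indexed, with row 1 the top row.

4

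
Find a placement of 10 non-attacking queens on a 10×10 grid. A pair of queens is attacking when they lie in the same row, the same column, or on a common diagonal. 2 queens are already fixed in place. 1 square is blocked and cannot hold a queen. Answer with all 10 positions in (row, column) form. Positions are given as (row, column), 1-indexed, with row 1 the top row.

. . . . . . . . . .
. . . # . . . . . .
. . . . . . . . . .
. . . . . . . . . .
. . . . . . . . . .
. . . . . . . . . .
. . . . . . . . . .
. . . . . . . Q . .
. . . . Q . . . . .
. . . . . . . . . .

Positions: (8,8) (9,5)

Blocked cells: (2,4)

Row 1: attacked by (8,8)→{1,8}; (9,5)→{5}. Safe: 2, 3, 4, 6, 7, 9, 10. Place at column 9.
Row 2: attacked by (1,9)→{8,9,10}; (8,8)→{2,8}; (9,5)→{5}. Blocked: 4. Safe: 1, 3, 6, 7. Place at column 6.
Row 3: attacked by (1,9)→{7,9}; (2,6)→{5,6,7}; (8,8)→{3,8}; (9,5)→{5}. Safe: 1, 2, 4, 10. Place at column 1.
Row 4: attacked by (1,9)→{6,9}; (2,6)→{4,6,8}; (3,1)→{1,2}; (8,8)→{4,8}; (9,5)→{5,10}. Safe: 3, 7. Place at column 3.
Row 5: attacked by (1,9)→{5,9}; (2,6)→{3,6,9}; (3,1)→{1,3}; (4,3)→{2,3,4}; (8,8)→{5,8}; (9,5)→{1,5,9}. Safe: 7, 10. Place at column 10.
Row 6: attacked by (1,9)→{4,9}; (2,6)→{2,6,10}; (3,1)→{1,4}; (4,3)→{1,3,5}; (5,10)→{9,10}; (8,8)→{6,8,10}; (9,5)→{2,5,8}. Safe: 7. Place at column 7.
Row 7: attacked by (1,9)→{3,9}; (2,6)→{1,6}; (3,1)→{1,5}; (4,3)→{3,6}; (5,10)→{8,10}; (6,7)→{6,7,8}; (8,8)→{7,8,9}; (9,5)→{3,5,7}. Safe: 2, 4. Place at column 4.
Row 10: attacked by (1,9)→{9}; (2,6)→{6}; (3,1)→{1,8}; (4,3)→{3,9}; (5,10)→{5,10}; (6,7)→{3,7}; (7,4)→{1,4,7}; (8,8)→{6,8,10}; (9,5)→{4,5,6}. Safe: 2. Place at column 2.
Columns [9, 6, 1, 3, 10, 7, 4, 8, 5, 2], r−c [-8, -4, 2, 1, -5, -1, 3, 0, 4, 8], r+c [10, 8, 4, 7, 15, 13, 11, 16, 14, 12] are all distinct, so no two queens attack.

(1,9) (2,6) (3,1) (4,3) (5,10) (6,7) (7,4) (8,8) (9,5) (10,2)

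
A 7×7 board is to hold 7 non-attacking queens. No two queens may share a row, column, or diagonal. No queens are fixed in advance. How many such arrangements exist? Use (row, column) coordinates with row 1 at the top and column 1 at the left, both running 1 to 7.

Branch on row 1: col 1 → 4; col 2 → 7; col 3 → 6; col 4 → 6; col 5 → 6; col 6 → 7; col 7 → 4.
Sum: 4 + 7 + 6 + 6 + 6 + 7 + 4 = 40.
(This is the classic 7-queens count.)

40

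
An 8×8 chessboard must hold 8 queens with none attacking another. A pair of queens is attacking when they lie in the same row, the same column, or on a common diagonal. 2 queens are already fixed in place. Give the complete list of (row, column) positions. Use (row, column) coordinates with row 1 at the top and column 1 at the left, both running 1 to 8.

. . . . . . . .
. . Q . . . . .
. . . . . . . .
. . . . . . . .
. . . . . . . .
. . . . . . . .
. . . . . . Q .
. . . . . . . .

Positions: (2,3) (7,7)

(1,8) (2,3) (3,1) (4,6) (5,2) (6,5) (7,7) (8,4)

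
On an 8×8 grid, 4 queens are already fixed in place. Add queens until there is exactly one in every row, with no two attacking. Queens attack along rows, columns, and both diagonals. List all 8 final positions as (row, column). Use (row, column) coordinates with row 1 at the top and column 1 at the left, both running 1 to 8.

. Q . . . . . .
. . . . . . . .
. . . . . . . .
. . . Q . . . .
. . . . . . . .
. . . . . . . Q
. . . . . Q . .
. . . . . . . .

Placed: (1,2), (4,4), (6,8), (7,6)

Row 2: attacked by (1,2)→{1,2,3}; (4,4)→{2,4,6}; (6,8)→{4,8}; (7,6)→{1,6}. Safe: 5, 7. Place at column 5.
Row 3: attacked by (1,2)→{2,4}; (2,5)→{4,5,6}; (4,4)→{3,4,5}; (6,8)→{5,8}; (7,6)→{2,6}. Safe: 1, 7. Place at column 7.
Row 5: attacked by (1,2)→{2,6}; (2,5)→{2,5,8}; (3,7)→{5,7}; (4,4)→{3,4,5}; (6,8)→{7,8}; (7,6)→{4,6,8}. Safe: 1. Place at column 1.
Row 8: attacked by (1,2)→{2}; (2,5)→{5}; (3,7)→{2,7}; (4,4)→{4,8}; (5,1)→{1,4}; (6,8)→{6,8}; (7,6)→{5,6,7}. Safe: 3. Place at column 3.
Columns [2, 5, 7, 4, 1, 8, 6, 3], r−c [-1, -3, -4, 0, 4, -2, 1, 5], r+c [3, 7, 10, 8, 6, 14, 13, 11] are all distinct, so no two queens attack.

(1,2) (2,5) (3,7) (4,4) (5,1) (6,8) (7,6) (8,3)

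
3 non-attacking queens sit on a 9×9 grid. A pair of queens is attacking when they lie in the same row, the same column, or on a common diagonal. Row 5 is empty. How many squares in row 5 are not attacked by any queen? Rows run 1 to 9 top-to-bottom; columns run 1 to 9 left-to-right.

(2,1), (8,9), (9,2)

(2,1) attacks row 5 at column 1 and diagonals 4.
(8,9) attacks row 5 at column 9 and diagonals 6.
(9,2) attacks row 5 at column 2 and diagonals 6.
Attacked columns: {1, 2, 4, 6, 9}. Safe: {3, 5, 7, 8}.

4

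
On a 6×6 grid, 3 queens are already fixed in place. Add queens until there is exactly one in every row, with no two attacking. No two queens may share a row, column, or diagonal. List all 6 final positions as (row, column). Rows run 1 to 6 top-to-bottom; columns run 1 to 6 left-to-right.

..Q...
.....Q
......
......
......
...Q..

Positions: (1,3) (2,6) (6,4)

(1,3) (2,6) (3,2) (4,5) (5,1) (6,4)

Row 3: attacked by (1,3)→{1,3,5}; (2,6)→{5,6}; (6,4)→{1,4}. Safe: 2. Place at column 2.
Row 4: attacked by (1,3)→{3,6}; (2,6)→{4,6}; (3,2)→{1,2,3}; (6,4)→{2,4,6}. Safe: 5. Place at column 5.
Row 5: attacked by (1,3)→{3}; (2,6)→{3,6}; (3,2)→{2,4}; (4,5)→{4,5,6}; (6,4)→{3,4,5}. Safe: 1. Place at column 1.
Columns [3, 6, 2, 5, 1, 4], r−c [-2, -4, 1, -1, 4, 2], r+c [4, 8, 5, 9, 6, 10] are all distinct, so no two queens attack.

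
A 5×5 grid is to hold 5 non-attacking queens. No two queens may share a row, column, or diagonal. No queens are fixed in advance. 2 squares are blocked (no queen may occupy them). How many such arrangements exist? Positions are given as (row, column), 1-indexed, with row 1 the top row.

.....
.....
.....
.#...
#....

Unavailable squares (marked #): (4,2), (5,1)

6

Branch on row 1: col 1 → 1; col 2 → 2; col 3 → 0; col 4 → 1; col 5 → 2.
Sum: 1 + 2 + 0 + 1 + 2 = 6.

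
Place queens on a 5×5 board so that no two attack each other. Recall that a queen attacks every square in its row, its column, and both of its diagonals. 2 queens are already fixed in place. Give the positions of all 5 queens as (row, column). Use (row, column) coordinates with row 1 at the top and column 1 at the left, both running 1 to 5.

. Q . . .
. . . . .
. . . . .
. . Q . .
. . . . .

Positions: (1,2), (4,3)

(1,2) (2,4) (3,1) (4,3) (5,5)

Row 2: attacked by (1,2)→{1,2,3}; (4,3)→{1,3,5}. Safe: 4. Place at column 4.
Row 3: attacked by (1,2)→{2,4}; (2,4)→{3,4,5}; (4,3)→{2,3,4}. Safe: 1. Place at column 1.
Row 5: attacked by (1,2)→{2}; (2,4)→{1,4}; (3,1)→{1,3}; (4,3)→{2,3,4}. Safe: 5. Place at column 5.
Columns [2, 4, 1, 3, 5], r−c [-1, -2, 2, 1, 0], r+c [3, 6, 4, 7, 10] are all distinct, so no two queens attack.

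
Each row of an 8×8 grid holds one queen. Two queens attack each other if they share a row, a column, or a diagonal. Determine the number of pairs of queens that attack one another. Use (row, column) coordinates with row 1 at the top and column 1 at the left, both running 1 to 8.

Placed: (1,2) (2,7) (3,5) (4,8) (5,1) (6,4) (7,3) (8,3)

Same column: (7,3)–(8,3) (column 3).
Same diagonal: (5,1)–(7,3) (|5−7| = |1−3| = 2); (6,4)–(7,3) (|6−7| = |4−3| = 1).
Total attacking pairs: 3.

3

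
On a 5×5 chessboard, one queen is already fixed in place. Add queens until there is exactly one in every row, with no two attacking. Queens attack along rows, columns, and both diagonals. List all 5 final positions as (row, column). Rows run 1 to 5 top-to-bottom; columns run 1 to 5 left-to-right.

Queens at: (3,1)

Row 1: attacked by (3,1)→{1,3}. Safe: 2, 4, 5. Place at column 2.
Row 2: attacked by (1,2)→{1,2,3}; (3,1)→{1,2}. Safe: 4, 5. Place at column 4.
Row 4: attacked by (1,2)→{2,5}; (2,4)→{2,4}; (3,1)→{1,2}. Safe: 3. Place at column 3.
Row 5: attacked by (1,2)→{2}; (2,4)→{1,4}; (3,1)→{1,3}; (4,3)→{2,3,4}. Safe: 5. Place at column 5.
Columns [2, 4, 1, 3, 5], r−c [-1, -2, 2, 1, 0], r+c [3, 6, 4, 7, 10] are all distinct, so no two queens attack.

(1,2) (2,4) (3,1) (4,3) (5,5)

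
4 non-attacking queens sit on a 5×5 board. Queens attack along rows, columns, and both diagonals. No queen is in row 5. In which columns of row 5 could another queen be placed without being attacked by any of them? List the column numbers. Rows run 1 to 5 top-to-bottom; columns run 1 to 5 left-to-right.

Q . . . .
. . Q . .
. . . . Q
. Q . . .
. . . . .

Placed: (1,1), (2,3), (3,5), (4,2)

columns 4

(1,1) attacks row 5 at column 1 and diagonals 5.
(2,3) attacks row 5 at column 3.
(3,5) attacks row 5 at column 5 and diagonals 3.
(4,2) attacks row 5 at column 2 and diagonals 1, 3.
Attacked columns: {1, 2, 3, 5}. Safe: {4}.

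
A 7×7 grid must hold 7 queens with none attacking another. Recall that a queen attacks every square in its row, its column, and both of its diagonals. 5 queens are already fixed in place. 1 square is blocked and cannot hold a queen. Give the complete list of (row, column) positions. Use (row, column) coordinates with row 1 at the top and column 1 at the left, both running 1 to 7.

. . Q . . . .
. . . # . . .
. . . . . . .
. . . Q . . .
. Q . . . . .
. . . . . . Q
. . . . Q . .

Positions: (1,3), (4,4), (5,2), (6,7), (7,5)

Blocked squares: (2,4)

Row 2: attacked by (1,3)→{2,3,4}; (4,4)→{2,4,6}; (5,2)→{2,5}; (6,7)→{3,7}; (7,5)→{5}. Blocked: 4. Safe: 1. Place at column 1.
Row 3: attacked by (1,3)→{1,3,5}; (2,1)→{1,2}; (4,4)→{3,4,5}; (5,2)→{2,4}; (6,7)→{4,7}; (7,5)→{1,5}. Safe: 6. Place at column 6.
Columns [3, 1, 6, 4, 2, 7, 5], r−c [-2, 1, -3, 0, 3, -1, 2], r+c [4, 3, 9, 8, 7, 13, 12] are all distinct, so no two queens attack.

(1,3) (2,1) (3,6) (4,4) (5,2) (6,7) (7,5)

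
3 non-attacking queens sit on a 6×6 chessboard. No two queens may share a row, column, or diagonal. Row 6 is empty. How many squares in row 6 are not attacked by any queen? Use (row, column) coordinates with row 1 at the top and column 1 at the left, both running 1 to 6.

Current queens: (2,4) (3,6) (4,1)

2

(2,4) attacks row 6 at column 4.
(3,6) attacks row 6 at column 6 and diagonals 3.
(4,1) attacks row 6 at column 1 and diagonals 3.
Attacked columns: {1, 3, 4, 6}. Safe: {2, 5}.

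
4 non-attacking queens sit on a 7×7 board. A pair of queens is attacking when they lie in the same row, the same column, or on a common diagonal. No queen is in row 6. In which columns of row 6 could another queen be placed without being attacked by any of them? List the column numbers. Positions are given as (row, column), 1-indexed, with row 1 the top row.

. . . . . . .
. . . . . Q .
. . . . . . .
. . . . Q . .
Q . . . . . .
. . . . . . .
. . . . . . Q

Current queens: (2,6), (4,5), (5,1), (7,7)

columns 4

(2,6) attacks row 6 at column 6 and diagonals 2.
(4,5) attacks row 6 at column 5 and diagonals 3, 7.
(5,1) attacks row 6 at column 1 and diagonals 2.
(7,7) attacks row 6 at column 7 and diagonals 6.
Attacked columns: {1, 2, 3, 5, 6, 7}. Safe: {4}.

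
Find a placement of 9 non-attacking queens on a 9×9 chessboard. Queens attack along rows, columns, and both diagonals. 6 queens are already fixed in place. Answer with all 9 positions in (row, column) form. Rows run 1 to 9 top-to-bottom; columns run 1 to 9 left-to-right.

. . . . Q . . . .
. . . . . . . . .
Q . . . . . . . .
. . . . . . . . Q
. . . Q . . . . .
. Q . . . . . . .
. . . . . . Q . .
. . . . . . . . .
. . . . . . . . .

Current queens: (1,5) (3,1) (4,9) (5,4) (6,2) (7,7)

Row 2: attacked by (1,5)→{4,5,6}; (3,1)→{1,2}; (4,9)→{7,9}; (5,4)→{1,4,7}; (6,2)→{2,6}; (7,7)→{2,7}. Safe: 3, 8. Place at column 8.
Row 8: attacked by (1,5)→{5}; (2,8)→{2,8}; (3,1)→{1,6}; (4,9)→{5,9}; (5,4)→{1,4,7}; (6,2)→{2,4}; (7,7)→{6,7,8}. Safe: 3. Place at column 3.
Row 9: attacked by (1,5)→{5}; (2,8)→{1,8}; (3,1)→{1,7}; (4,9)→{4,9}; (5,4)→{4,8}; (6,2)→{2,5}; (7,7)→{5,7,9}; (8,3)→{2,3,4}. Safe: 6. Place at column 6.
Columns [5, 8, 1, 9, 4, 2, 7, 3, 6], r−c [-4, -6, 2, -5, 1, 4, 0, 5, 3], r+c [6, 10, 4, 13, 9, 8, 14, 11, 15] are all distinct, so no two queens attack.

(1,5) (2,8) (3,1) (4,9) (5,4) (6,2) (7,7) (8,3) (9,6)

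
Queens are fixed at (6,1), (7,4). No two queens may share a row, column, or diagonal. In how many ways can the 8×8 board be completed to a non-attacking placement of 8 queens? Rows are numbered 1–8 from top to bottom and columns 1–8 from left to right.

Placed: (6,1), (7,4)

Branch on row 1: col 2 → 0; col 3 → 1; col 5 → 1; col 7 → 0; col 8 → 0.
Sum: 0 + 1 + 1 + 0 + 0 = 2.

2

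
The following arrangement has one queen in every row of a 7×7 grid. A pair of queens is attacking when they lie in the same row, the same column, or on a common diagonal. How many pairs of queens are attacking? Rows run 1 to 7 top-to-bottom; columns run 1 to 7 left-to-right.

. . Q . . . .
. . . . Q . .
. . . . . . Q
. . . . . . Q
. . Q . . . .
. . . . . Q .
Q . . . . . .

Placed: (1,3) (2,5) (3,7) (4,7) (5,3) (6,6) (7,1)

Same column: (1,3)–(5,3) (column 3); (3,7)–(4,7) (column 7).
Same diagonal: (2,5)–(4,7) (|2−4| = |5−7| = 2); (5,3)–(7,1) (|5−7| = |3−1| = 2).
Total attacking pairs: 4.

4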